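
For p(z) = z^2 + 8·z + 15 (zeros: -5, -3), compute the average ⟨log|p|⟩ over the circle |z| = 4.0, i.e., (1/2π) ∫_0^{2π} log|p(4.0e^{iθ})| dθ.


Zeros: -5, -3; r = 4.0.
Inside |z| < r: -3. Outside (|z| ≥ r): -5.
p(0) = 15, so log|p(0)| = log(15) = 2.7081.
Apply Jensen: I(r) = log|p(0)| + Σ_k log(r/|z_k|), summed over zeros inside |z| < r.
  log(r/|z_k|) for z_k = -3: log(4.0/3) = 0.2877
  Outside zeros (-5) contribute nothing to the Jensen sum.
Sum over inside zeros: 0.2877.
I(r) = log|p(0)| + (inside sum) = 2.7081 + 0.2877 = 2.9957.
Note: since some zeros are outside |z| ≤ r, the simplified n·log(r) form does NOT apply — only the inside zeros contribute.

I(r) ≈ 2.9957.


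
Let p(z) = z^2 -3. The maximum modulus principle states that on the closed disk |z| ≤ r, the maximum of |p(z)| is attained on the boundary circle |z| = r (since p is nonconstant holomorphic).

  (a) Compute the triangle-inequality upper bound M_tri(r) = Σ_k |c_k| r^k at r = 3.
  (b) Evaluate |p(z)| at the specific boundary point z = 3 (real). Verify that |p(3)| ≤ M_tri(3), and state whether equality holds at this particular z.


Coefficients: c_0 = -3, c_1 = 0, c_2 = 1. Radius r = 3.
Part (a). Triangle bound: M_tri(r) = Σ_k |c_k| r^k
  = |-3|·3^0 + |0|·3^1 + |1|·3^2
  = 3 + 0 + 9 = 12.
This bounds M(r) := max_{|z|=r} |p(z)| from above; equality holds iff all terms c_k z^k can be made to align in phase at a single z on |z|=r.
Part (b). At z = 3 (real, on the circle |z| = r):
  p(3) = (-3)·3^0 + (0)·3^1 + (1)·3^2 = 6.
  |p(3)| = 6.
Check: |p(3)| = 6 ≤ 12 = M_tri(3). ✓ Equality does not hold at z = 3 (the coefficients have mixed signs, so the terms do not all align in phase there).

M_tri(3) = 12; |p(3)| = 6; equality at z=3: no.


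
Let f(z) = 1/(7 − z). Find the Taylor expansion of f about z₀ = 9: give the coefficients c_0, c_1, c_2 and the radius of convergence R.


Let w = z − z₀, so z = z₀ + w.
Then 7 − z = 7 − (z₀ + w) = (7 − z₀) − w = -2 − w.
f(z) = 1/(-2 − w) = (1/(-2)) · 1/(1 − w/(-2)) = Σ_{n≥0} w^n / (-2)^(n+1).
So c_n = 1/(-2)^(n+1):
  c_0 = 1/(-2)^1 = -1/2.
  c_1 = 1/(-2)^2 = 1/4.
  c_2 = 1/(-2)^3 = -1/8.
The series is valid for |w/d| < 1, i.e. |z − z₀| < |d|.
Radius of convergence: R = |7 − z₀| = |-2| = 2 (distance from z₀ to the singularity z = 7).

c_0 = -1/2, c_1 = 1/4, c_2 = -1/8; R = 2.


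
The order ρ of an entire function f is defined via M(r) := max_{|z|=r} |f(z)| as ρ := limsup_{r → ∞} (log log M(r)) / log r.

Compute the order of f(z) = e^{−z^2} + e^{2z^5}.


Each summand is entire of order 2 and 5 respectively (as in the single-exponential case). The order of a sum is at most the max of the orders, so ρ ≤ 5. For the lower bound: on |z|=r choose arg z so that 2z^5 is real positive; then |e^{2z^5}| = e^{2r^5} while |e^{-1z^2}| ≤ e^{1r^2} = o(e^{2r^5}). So |f| ≥ e^{2r^5}(1 − o(1)) and ρ ≥ 5. Hence ρ = max(2, 5) = 5.
Therefore ρ = 5.

Order ρ = 5.


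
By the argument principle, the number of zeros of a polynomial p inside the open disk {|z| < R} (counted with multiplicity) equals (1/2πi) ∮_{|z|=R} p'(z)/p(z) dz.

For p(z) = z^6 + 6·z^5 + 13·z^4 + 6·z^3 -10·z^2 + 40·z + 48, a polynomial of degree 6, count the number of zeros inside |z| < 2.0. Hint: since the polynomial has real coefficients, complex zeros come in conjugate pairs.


The zeros of p are: (1 + 1i), (1 - 1i), (-2 + 2i), (-2 - 2i), -3, -1.
Their magnitudes are: 1.414, 1.414, 2.828, 2.828, 3, 1.
Zeros with |z| < R = 2.0: (1 + 1i), (1 - 1i), -1.
Count = 3.
By the argument principle, (1/2πi) ∮_{|z|=R} p'(z)/p(z) dz equals exactly this count.

Number of zeros inside |z| < 2.0: 3.


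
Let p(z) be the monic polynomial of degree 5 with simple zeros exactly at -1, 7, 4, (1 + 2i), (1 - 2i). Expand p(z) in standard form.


The polynomial is p(z) = ∏_{α ∈ S} (z − α), where S = {-1, 7, 4, (1 + 2i), (1 - 2i)}.
Expanding the product yields: p(z) = z^5 -12·z^4 + 42·z^3 -56·z^2 + 29·z + 140.
Note conjugate pairs combine to real quadratics: (z − (1+2i))(z − (1−2i)) = z² − 2z + 5.
The resulting polynomial has degree 5 and real coefficients as required.

p(z) = z^5 -12·z^4 + 42·z^3 -56·z^2 + 29·z + 140.


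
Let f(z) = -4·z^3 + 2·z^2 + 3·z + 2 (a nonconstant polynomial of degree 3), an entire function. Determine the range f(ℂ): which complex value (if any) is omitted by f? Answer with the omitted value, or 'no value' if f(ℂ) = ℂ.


Little Picard bounds the complement of f(ℂ) to at most one point.
For every w ∈ ℂ, the equation p(z) − w = 0 is a nonconstant polynomial in z and hence has at least one root by the fundamental theorem of algebra. So p is surjective onto ℂ, omitting no value.

Omitted value: no value.


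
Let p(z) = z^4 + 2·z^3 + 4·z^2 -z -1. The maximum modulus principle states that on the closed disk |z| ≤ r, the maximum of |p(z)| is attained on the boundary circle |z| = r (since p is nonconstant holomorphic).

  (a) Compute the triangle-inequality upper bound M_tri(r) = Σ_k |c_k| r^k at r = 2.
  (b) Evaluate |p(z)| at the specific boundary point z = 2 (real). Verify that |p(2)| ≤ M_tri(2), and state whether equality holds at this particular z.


Coefficients: c_0 = -1, c_1 = -1, c_2 = 4, c_3 = 2, c_4 = 1. Radius r = 2.
Part (a). Triangle bound: M_tri(r) = Σ_k |c_k| r^k
  = |-1|·2^0 + |-1|·2^1 + |4|·2^2 + |2|·2^3 + |1|·2^4
  = 1 + 2 + 16 + 16 + 16 = 51.
This bounds M(r) := max_{|z|=r} |p(z)| from above; equality holds iff all terms c_k z^k can be made to align in phase at a single z on |z|=r.
Part (b). At z = 2 (real, on the circle |z| = r):
  p(2) = (-1)·2^0 + (-1)·2^1 + (4)·2^2 + (2)·2^3 + (1)·2^4 = 45.
  |p(2)| = 45.
Check: |p(2)| = 45 ≤ 51 = M_tri(2). ✓ Equality does not hold at z = 2 (the coefficients have mixed signs, so the terms do not all align in phase there).

M_tri(2) = 51; |p(2)| = 45; equality at z=2: no.


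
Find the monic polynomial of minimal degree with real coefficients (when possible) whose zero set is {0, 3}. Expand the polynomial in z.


The polynomial is p(z) = ∏_{α ∈ S} (z − α), where S = {0, 3}.
Expanding the product yields: p(z) = z^2 -3·z.
The resulting polynomial has degree 2 and real coefficients as required.

p(z) = z^2 -3·z.


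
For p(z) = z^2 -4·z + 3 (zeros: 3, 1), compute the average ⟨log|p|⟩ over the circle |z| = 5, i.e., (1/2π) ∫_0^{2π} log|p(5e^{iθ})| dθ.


Zeros: 1, 3; r = 5.
Inside |z| < r: 1, 3. Outside (|z| ≥ r): ∅.
p(0) = 3, so log|p(0)| = log(3) = 1.0986.
Apply Jensen: I(r) = log|p(0)| + Σ_k log(r/|z_k|), summed over zeros inside |z| < r.
  log(r/|z_k|) for z_k = 3: log(5/3) = 0.5108
  log(r/|z_k|) for z_k = 1: log(5/1) = 1.6094
Sum over inside zeros: 2.1203.
I(r) = log|p(0)| + (inside sum) = 1.0986 + 2.1203 = 3.2189.
Closed form (all zeros inside, monic): I(r) = n·log(r) = 2·log(5) = 3.2189. ✓

I(r) ≈ 3.2189.


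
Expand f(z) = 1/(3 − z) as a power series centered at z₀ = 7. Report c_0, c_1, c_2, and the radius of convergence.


Let w = z − z₀, so z = z₀ + w.
Then 3 − z = 3 − (z₀ + w) = (3 − z₀) − w = -4 − w.
f(z) = 1/(-4 − w) = (1/(-4)) · 1/(1 − w/(-4)) = Σ_{n≥0} w^n / (-4)^(n+1).
So c_n = 1/(-4)^(n+1):
  c_0 = 1/(-4)^1 = -1/4.
  c_1 = 1/(-4)^2 = 1/16.
  c_2 = 1/(-4)^3 = -1/64.
The series is valid for |w/d| < 1, i.e. |z − z₀| < |d|.
Radius of convergence: R = |3 − z₀| = |-4| = 4 (distance from z₀ to the singularity z = 3).

c_0 = -1/4, c_1 = 1/16, c_2 = -1/64; R = 4.


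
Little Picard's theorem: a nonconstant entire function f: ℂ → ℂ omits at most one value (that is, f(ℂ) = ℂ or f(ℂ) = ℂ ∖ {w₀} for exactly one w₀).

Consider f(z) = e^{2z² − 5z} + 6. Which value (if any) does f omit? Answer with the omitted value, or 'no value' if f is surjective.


Little Picard bounds the complement of f(ℂ) to at most one point.
The exponent g(z) = 2z² − 5z is a nonconstant polynomial, hence surjective onto ℂ. So e^{g(z)} takes every value in {e^w : w ∈ ℂ} = ℂ ∖ {0}. Adding 6 shifts the range to ℂ ∖ {6}. f omits exactly 6.

Omitted value: 6.


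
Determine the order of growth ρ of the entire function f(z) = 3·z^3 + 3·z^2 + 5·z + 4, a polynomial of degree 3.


|f(z)| ≤ Σ|c_k|·r^k = O(r^3) as r → ∞. Polynomial growth is O(e^{r^ε}) for every ε > 0 (since r^3/e^{r^ε} → 0), so ρ ≤ ε for all ε > 0, i.e. ρ = 0. Every nonconstant polynomial has order 0.
Therefore ρ = 0.

Order ρ = 0.


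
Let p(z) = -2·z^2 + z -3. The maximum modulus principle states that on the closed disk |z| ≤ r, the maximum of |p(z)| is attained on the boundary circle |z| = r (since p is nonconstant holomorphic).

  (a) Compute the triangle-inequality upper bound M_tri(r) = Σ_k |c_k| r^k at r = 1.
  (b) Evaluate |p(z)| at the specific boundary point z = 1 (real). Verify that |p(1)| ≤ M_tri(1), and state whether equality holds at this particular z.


Coefficients: c_0 = -3, c_1 = 1, c_2 = -2. Radius r = 1.
Part (a). Triangle bound: M_tri(r) = Σ_k |c_k| r^k
  = |-3|·1^0 + |1|·1^1 + |-2|·1^2
  = 3 + 1 + 2 = 6.
This bounds M(r) := max_{|z|=r} |p(z)| from above; equality holds iff all terms c_k z^k can be made to align in phase at a single z on |z|=r.
Part (b). At z = 1 (real, on the circle |z| = r):
  p(1) = (-3)·1^0 + (1)·1^1 + (-2)·1^2 = -4.
  |p(1)| = 4.
Check: |p(1)| = 4 ≤ 6 = M_tri(1). ✓ Equality does not hold at z = 1 (the coefficients have mixed signs, so the terms do not all align in phase there).

M_tri(1) = 6; |p(1)| = 4; equality at z=1: no.


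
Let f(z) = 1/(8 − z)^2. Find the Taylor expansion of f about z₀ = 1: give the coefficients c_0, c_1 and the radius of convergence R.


Let w = z − z₀, so z = z₀ + w.
Then 8 − z = 8 − (z₀ + w) = (8 − z₀) − w = 7 − w.
f(z) = 1/(7 − w)^2 = (1/(7)^2) · (1 − w/(7))^{−2}.
By the binomial series (1−u)^{−2} = Σ_{n≥0} C(n+1, 1) u^n for |u|<1, with u = w/(7):
  c_n = C(n+1, 1) / (7)^(n+2).
  c_0 = 1/(7)^2 = 1/49.
  c_1 = 2/(7)^3 = 2/343.
The series is valid for |w/d| < 1, i.e. |z − z₀| < |d|.
Radius of convergence: R = |8 − z₀| = |7| = 7 (distance from z₀ to the singularity z = 8).

c_0 = 1/49, c_1 = 2/343; R = 7.


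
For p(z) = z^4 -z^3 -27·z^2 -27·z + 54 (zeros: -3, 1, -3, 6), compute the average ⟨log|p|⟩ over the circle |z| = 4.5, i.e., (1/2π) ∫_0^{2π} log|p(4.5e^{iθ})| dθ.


Zeros: -3, -3, 1, 6; r = 4.5.
Inside |z| < r: -3, -3, 1. Outside (|z| ≥ r): 6.
p(0) = 54, so log|p(0)| = log(54) = 3.9890.
Apply Jensen: I(r) = log|p(0)| + Σ_k log(r/|z_k|), summed over zeros inside |z| < r.
  log(r/|z_k|) for z_k = -3: log(4.5/3) = 0.4055
  log(r/|z_k|) for z_k = 1: log(4.5/1) = 1.5041
  log(r/|z_k|) for z_k = -3: log(4.5/3) = 0.4055
  Outside zeros (6) contribute nothing to the Jensen sum.
Sum over inside zeros: 2.3150.
I(r) = log|p(0)| + (inside sum) = 3.9890 + 2.3150 = 6.3040.
Note: since some zeros are outside |z| ≤ r, the simplified n·log(r) form does NOT apply — only the inside zeros contribute.

I(r) ≈ 6.3040.


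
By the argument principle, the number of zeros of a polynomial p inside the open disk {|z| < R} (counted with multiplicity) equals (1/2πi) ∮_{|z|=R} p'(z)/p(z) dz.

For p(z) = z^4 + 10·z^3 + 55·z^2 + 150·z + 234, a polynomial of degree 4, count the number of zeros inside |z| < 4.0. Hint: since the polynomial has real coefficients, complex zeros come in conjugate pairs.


The zeros of p are: (-3 + 3i), (-3 - 3i), (-2 + 3i), (-2 - 3i).
Their magnitudes are: 4.243, 4.243, 3.606, 3.606.
Zeros with |z| < R = 4.0: (-2 + 3i), (-2 - 3i).
Count = 2.
By the argument principle, (1/2πi) ∮_{|z|=R} p'(z)/p(z) dz equals exactly this count.

Number of zeros inside |z| < 4.0: 2.


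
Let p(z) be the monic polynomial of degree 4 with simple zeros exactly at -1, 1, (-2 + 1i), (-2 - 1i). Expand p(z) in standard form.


The polynomial is p(z) = ∏_{α ∈ S} (z − α), where S = {-1, 1, (-2 + 1i), (-2 - 1i)}.
Expanding the product yields: p(z) = z^4 + 4·z^3 + 4·z^2 -4·z -5.
Note conjugate pairs combine to real quadratics: (z − (-2+1i))(z − (-2−1i)) = z² + 4z + 5.
The resulting polynomial has degree 4 and real coefficients as required.

p(z) = z^4 + 4·z^3 + 4·z^2 -4·z -5.


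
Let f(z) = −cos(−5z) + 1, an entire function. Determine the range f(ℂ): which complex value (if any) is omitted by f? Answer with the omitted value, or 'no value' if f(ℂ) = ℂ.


Little Picard bounds the complement of f(ℂ) to at most one point.
cos is entire and surjective onto ℂ: for every w ∈ ℂ, cos(ζ) = w has a solution ζ ∈ ℂ (e.g., via the complex inverse arccos). With ζ = −5z this gives z = ζ/(-5). Then -1·cos(−5z) takes every value in -1·ℂ = ℂ, and adding 1 is a bijection of ℂ. So f is surjective and omits no value. (Note: only on the real line is cos bounded by [−1, 1].)

Omitted value: no value.


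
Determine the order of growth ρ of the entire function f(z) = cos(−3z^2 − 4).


Write cos(w) = (e^{iw} ± e^{−iw})/(2 or 2i), so |cos(w)| ≤ e^{|w|}. With w = −3z^2 − 4, |w| ≤ 3r^2 + 4 on |z|=r, giving M(r) ≤ e^{3r^2 + 4} and ρ ≤ 2. For the lower bound, choose z on |z|=r with -3z^2 purely imaginary of modulus 3r^2; then |cos(−3z^2 − 4)| grows like e^{3r^2}/2, so ρ ≥ 2. Hence ρ = 2.
Therefore ρ = 2.

Order ρ = 2.


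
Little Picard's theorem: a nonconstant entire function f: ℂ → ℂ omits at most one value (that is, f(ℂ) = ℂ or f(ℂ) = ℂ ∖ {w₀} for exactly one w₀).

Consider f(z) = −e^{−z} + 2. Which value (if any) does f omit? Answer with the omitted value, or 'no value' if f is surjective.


Little Picard bounds the complement of f(ℂ) to at most one point.
e^{−z} is never zero on ℂ, so -1·e^{−z} takes every value in ℂ ∖ {0}. Adding 2 shifts the range to ℂ ∖ {2}. Thus f omits exactly the value 2.

Omitted value: 2.


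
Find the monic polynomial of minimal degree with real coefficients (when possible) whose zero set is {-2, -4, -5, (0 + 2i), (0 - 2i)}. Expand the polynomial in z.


The polynomial is p(z) = ∏_{α ∈ S} (z − α), where S = {-2, -4, -5, (0 + 2i), (0 - 2i)}.
Expanding the product yields: p(z) = z^5 + 11·z^4 + 42·z^3 + 84·z^2 + 152·z + 160.
Note conjugate pairs combine to real quadratics: (z − (0+2i))(z − (0−2i)) = z² + 4.
The resulting polynomial has degree 5 and real coefficients as required.

p(z) = z^5 + 11·z^4 + 42·z^3 + 84·z^2 + 152·z + 160.


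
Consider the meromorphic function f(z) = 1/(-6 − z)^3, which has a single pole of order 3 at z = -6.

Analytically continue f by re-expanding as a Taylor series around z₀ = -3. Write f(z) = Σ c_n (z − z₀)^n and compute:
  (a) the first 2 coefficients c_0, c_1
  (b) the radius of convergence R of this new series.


Let w = z − z₀, so z = z₀ + w.
Then -6 − z = -6 − (z₀ + w) = (-6 − z₀) − w = -3 − w.
f(z) = 1/(-3 − w)^3 = (1/(-3)^3) · (1 − w/(-3))^{−3}.
By the binomial series (1−u)^{−3} = Σ_{n≥0} C(n+2, 2) u^n for |u|<1, with u = w/(-3):
  c_n = C(n+2, 2) / (-3)^(n+3).
  c_0 = 1/(-3)^3 = -1/27.
  c_1 = 3/(-3)^4 = 1/27.
The series is valid for |w/d| < 1, i.e. |z − z₀| < |d|.
Radius of convergence: R = |-6 − z₀| = |-3| = 3 (distance from z₀ to the singularity z = -6).

c_0 = -1/27, c_1 = 1/27; R = 3.


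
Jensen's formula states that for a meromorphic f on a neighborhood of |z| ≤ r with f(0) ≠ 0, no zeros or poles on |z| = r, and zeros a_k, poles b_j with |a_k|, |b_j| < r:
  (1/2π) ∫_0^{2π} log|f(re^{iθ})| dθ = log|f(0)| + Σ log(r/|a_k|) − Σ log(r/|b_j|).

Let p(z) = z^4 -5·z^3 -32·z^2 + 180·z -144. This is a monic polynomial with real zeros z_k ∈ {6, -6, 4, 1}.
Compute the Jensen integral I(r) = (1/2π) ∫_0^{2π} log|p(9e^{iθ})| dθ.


Zeros: -6, 1, 4, 6; r = 9.
Inside |z| < r: -6, 1, 4, 6. Outside (|z| ≥ r): ∅.
p(0) = -144, so log|p(0)| = log(144) = 4.9698.
Apply Jensen: I(r) = log|p(0)| + Σ_k log(r/|z_k|), summed over zeros inside |z| < r.
  log(r/|z_k|) for z_k = 6: log(9/6) = 0.4055
  log(r/|z_k|) for z_k = -6: log(9/6) = 0.4055
  log(r/|z_k|) for z_k = 4: log(9/4) = 0.8109
  log(r/|z_k|) for z_k = 1: log(9/1) = 2.1972
Sum over inside zeros: 3.8191.
I(r) = log|p(0)| + (inside sum) = 4.9698 + 3.8191 = 8.7889.
Closed form (all zeros inside, monic): I(r) = n·log(r) = 4·log(9) = 8.7889. ✓

I(r) ≈ 8.7889.


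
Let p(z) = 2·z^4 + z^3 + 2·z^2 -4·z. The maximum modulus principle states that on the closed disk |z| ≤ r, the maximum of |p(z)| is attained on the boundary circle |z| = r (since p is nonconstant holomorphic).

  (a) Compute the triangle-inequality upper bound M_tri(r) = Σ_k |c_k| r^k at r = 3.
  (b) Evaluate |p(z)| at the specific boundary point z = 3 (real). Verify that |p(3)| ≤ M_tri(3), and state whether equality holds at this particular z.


Coefficients: c_0 = 0, c_1 = -4, c_2 = 2, c_3 = 1, c_4 = 2. Radius r = 3.
Part (a). Triangle bound: M_tri(r) = Σ_k |c_k| r^k
  = |0|·3^0 + |-4|·3^1 + |2|·3^2 + |1|·3^3 + |2|·3^4
  = 0 + 12 + 18 + 27 + 162 = 219.
This bounds M(r) := max_{|z|=r} |p(z)| from above; equality holds iff all terms c_k z^k can be made to align in phase at a single z on |z|=r.
Part (b). At z = 3 (real, on the circle |z| = r):
  p(3) = (0)·3^0 + (-4)·3^1 + (2)·3^2 + (1)·3^3 + (2)·3^4 = 195.
  |p(3)| = 195.
Check: |p(3)| = 195 ≤ 219 = M_tri(3). ✓ Equality does not hold at z = 3 (the coefficients have mixed signs, so the terms do not all align in phase there).

M_tri(3) = 219; |p(3)| = 195; equality at z=3: no.


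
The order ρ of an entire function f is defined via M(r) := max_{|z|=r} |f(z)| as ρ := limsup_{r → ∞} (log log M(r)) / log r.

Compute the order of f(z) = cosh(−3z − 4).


cosh(w) is a linear combination of e^{iw} and e^{−iw} (or e^w, e^{−w} in the hyperbolic case), so |cosh(w)| ≤ e^{|w|}. With w = −3z − 4, |w| ≤ 3|z| + 4 = 3r + 4 on |z| = r, giving M(r) ≤ e^{3r + 4}, so ρ ≤ 1. On a suitable ray (z = it for sin/cos; z = t for sinh/cosh, t real → ∞), |cosh(−3z − 4)| grows like e^{3|t|}/2, so ρ ≥ 1. Hence ρ = 1.
Therefore ρ = 1.

Order ρ = 1.


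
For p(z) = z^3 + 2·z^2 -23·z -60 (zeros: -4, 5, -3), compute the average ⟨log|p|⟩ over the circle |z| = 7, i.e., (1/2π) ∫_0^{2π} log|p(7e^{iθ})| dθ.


Zeros: -4, -3, 5; r = 7.
Inside |z| < r: -4, -3, 5. Outside (|z| ≥ r): ∅.
p(0) = -60, so log|p(0)| = log(60) = 4.0943.
Apply Jensen: I(r) = log|p(0)| + Σ_k log(r/|z_k|), summed over zeros inside |z| < r.
  log(r/|z_k|) for z_k = -4: log(7/4) = 0.5596
  log(r/|z_k|) for z_k = 5: log(7/5) = 0.3365
  log(r/|z_k|) for z_k = -3: log(7/3) = 0.8473
Sum over inside zeros: 1.7434.
I(r) = log|p(0)| + (inside sum) = 4.0943 + 1.7434 = 5.8377.
Closed form (all zeros inside, monic): I(r) = n·log(r) = 3·log(7) = 5.8377. ✓

I(r) ≈ 5.8377.


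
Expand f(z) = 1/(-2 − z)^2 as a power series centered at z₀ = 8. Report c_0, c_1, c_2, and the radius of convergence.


Let w = z − z₀, so z = z₀ + w.
Then -2 − z = -2 − (z₀ + w) = (-2 − z₀) − w = -10 − w.
f(z) = 1/(-10 − w)^2 = (1/(-10)^2) · (1 − w/(-10))^{−2}.
By the binomial series (1−u)^{−2} = Σ_{n≥0} C(n+1, 1) u^n for |u|<1, with u = w/(-10):
  c_n = C(n+1, 1) / (-10)^(n+2).
  c_0 = 1/(-10)^2 = 1/100.
  c_1 = 2/(-10)^3 = -1/500.
  c_2 = 3/(-10)^4 = 3/10000.
The series is valid for |w/d| < 1, i.e. |z − z₀| < |d|.
Radius of convergence: R = |-2 − z₀| = |-10| = 10 (distance from z₀ to the singularity z = -2).

c_0 = 1/100, c_1 = -1/500, c_2 = 3/10000; R = 10.


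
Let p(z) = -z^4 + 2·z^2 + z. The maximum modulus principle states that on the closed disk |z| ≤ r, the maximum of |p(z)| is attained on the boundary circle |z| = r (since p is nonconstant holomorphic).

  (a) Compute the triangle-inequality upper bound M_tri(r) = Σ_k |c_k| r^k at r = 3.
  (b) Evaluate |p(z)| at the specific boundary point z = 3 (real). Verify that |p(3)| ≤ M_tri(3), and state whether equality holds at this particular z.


Coefficients: c_0 = 0, c_1 = 1, c_2 = 2, c_3 = 0, c_4 = -1. Radius r = 3.
Part (a). Triangle bound: M_tri(r) = Σ_k |c_k| r^k
  = |0|·3^0 + |1|·3^1 + |2|·3^2 + |0|·3^3 + |-1|·3^4
  = 0 + 3 + 18 + 0 + 81 = 102.
This bounds M(r) := max_{|z|=r} |p(z)| from above; equality holds iff all terms c_k z^k can be made to align in phase at a single z on |z|=r.
Part (b). At z = 3 (real, on the circle |z| = r):
  p(3) = (0)·3^0 + (1)·3^1 + (2)·3^2 + (0)·3^3 + (-1)·3^4 = -60.
  |p(3)| = 60.
Check: |p(3)| = 60 ≤ 102 = M_tri(3). ✓ Equality does not hold at z = 3 (the coefficients have mixed signs, so the terms do not all align in phase there).

M_tri(3) = 102; |p(3)| = 60; equality at z=3: no.


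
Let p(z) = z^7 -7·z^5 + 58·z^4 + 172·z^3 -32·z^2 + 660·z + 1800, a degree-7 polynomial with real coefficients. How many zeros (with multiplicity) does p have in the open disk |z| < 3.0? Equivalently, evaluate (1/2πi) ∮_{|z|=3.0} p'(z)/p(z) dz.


The zeros of p are: (1 + 2i), (1 - 2i), -2, (-3 + 1i), (-3 - 1i), (3 + 3i), (3 - 3i).
Their magnitudes are: 2.236, 2.236, 2, 3.162, 3.162, 4.243, 4.243.
Zeros with |z| < R = 3.0: (1 + 2i), (1 - 2i), -2.
Count = 3.
By the argument principle, (1/2πi) ∮_{|z|=R} p'(z)/p(z) dz equals exactly this count.

Number of zeros inside |z| < 3.0: 3.


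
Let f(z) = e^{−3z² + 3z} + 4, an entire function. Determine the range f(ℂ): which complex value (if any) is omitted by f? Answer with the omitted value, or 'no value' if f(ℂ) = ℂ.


Little Picard bounds the complement of f(ℂ) to at most one point.
The exponent g(z) = −3z² + 3z is a nonconstant polynomial, hence surjective onto ℂ. So e^{g(z)} takes every value in {e^w : w ∈ ℂ} = ℂ ∖ {0}. Adding 4 shifts the range to ℂ ∖ {4}. f omits exactly 4.

Omitted value: 4.


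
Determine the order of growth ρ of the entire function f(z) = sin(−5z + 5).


sin(w) is a linear combination of e^{iw} and e^{−iw} (or e^w, e^{−w} in the hyperbolic case), so |sin(w)| ≤ e^{|w|}. With w = −5z + 5, |w| ≤ 5|z| + 5 = 5r + 5 on |z| = r, giving M(r) ≤ e^{5r + 5}, so ρ ≤ 1. On a suitable ray (z = it for sin/cos; z = t for sinh/cosh, t real → ∞), |sin(−5z + 5)| grows like e^{5|t|}/2, so ρ ≥ 1. Hence ρ = 1.
Therefore ρ = 1.

Order ρ = 1.


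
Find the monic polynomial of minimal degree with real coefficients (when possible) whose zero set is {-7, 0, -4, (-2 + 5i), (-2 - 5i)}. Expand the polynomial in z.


The polynomial is p(z) = ∏_{α ∈ S} (z − α), where S = {-7, 0, -4, (-2 + 5i), (-2 - 5i)}.
Expanding the product yields: p(z) = z^5 + 15·z^4 + 101·z^3 + 431·z^2 + 812·z.
Note conjugate pairs combine to real quadratics: (z − (-2+5i))(z − (-2−5i)) = z² + 4z + 29.
The resulting polynomial has degree 5 and real coefficients as required.

p(z) = z^5 + 15·z^4 + 101·z^3 + 431·z^2 + 812·z.


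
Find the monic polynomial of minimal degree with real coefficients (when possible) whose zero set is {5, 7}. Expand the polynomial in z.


The polynomial is p(z) = ∏_{α ∈ S} (z − α), where S = {5, 7}.
Expanding the product yields: p(z) = z^2 -12·z + 35.
The resulting polynomial has degree 2 and real coefficients as required.

p(z) = z^2 -12·z + 35.


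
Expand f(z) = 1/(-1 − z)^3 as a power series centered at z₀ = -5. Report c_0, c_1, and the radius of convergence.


Let w = z − z₀, so z = z₀ + w.
Then -1 − z = -1 − (z₀ + w) = (-1 − z₀) − w = 4 − w.
f(z) = 1/(4 − w)^3 = (1/(4)^3) · (1 − w/(4))^{−3}.
By the binomial series (1−u)^{−3} = Σ_{n≥0} C(n+2, 2) u^n for |u|<1, with u = w/(4):
  c_n = C(n+2, 2) / (4)^(n+3).
  c_0 = 1/(4)^3 = 1/64.
  c_1 = 3/(4)^4 = 3/256.
The series is valid for |w/d| < 1, i.e. |z − z₀| < |d|.
Radius of convergence: R = |-1 − z₀| = |4| = 4 (distance from z₀ to the singularity z = -1).

c_0 = 1/64, c_1 = 3/256; R = 4.


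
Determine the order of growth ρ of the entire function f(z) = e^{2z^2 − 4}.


|e^{2z^2 − 4}| = e^{Re(2·z^2) + -4} ≤ e^{2|z|^2 + -4} = e^{2r^2 + -4} on |z| = r, so ρ ≤ 2. Choosing z on |z|=r so that 2·z^2 is real positive (always possible by picking arg z appropriately) gives |f(z)| = e^{2r^2 + -4}, matching the bound. The additive constant -4 does not affect log log M(r) ~ 2·log r. Hence ρ = 2.
Therefore ρ = 2.

Order ρ = 2.


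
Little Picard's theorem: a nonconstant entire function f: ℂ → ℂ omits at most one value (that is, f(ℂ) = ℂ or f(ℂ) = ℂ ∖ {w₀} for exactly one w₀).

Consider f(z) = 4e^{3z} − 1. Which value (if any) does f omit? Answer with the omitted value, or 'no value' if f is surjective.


Little Picard bounds the complement of f(ℂ) to at most one point.
e^{3z} is never zero on ℂ, so 4·e^{3z} takes every value in ℂ ∖ {0}. Adding -1 shifts the range to ℂ ∖ {-1}. Thus f omits exactly the value -1.

Omitted value: -1.


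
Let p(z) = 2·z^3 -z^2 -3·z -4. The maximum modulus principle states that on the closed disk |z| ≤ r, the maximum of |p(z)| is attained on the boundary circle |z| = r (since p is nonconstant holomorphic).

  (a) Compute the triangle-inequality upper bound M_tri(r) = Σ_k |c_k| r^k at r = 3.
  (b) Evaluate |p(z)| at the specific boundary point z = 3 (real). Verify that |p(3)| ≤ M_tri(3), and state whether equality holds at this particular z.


Coefficients: c_0 = -4, c_1 = -3, c_2 = -1, c_3 = 2. Radius r = 3.
Part (a). Triangle bound: M_tri(r) = Σ_k |c_k| r^k
  = |-4|·3^0 + |-3|·3^1 + |-1|·3^2 + |2|·3^3
  = 4 + 9 + 9 + 54 = 76.
This bounds M(r) := max_{|z|=r} |p(z)| from above; equality holds iff all terms c_k z^k can be made to align in phase at a single z on |z|=r.
Part (b). At z = 3 (real, on the circle |z| = r):
  p(3) = (-4)·3^0 + (-3)·3^1 + (-1)·3^2 + (2)·3^3 = 32.
  |p(3)| = 32.
Check: |p(3)| = 32 ≤ 76 = M_tri(3). ✓ Equality does not hold at z = 3 (the coefficients have mixed signs, so the terms do not all align in phase there).

M_tri(3) = 76; |p(3)| = 32; equality at z=3: no.


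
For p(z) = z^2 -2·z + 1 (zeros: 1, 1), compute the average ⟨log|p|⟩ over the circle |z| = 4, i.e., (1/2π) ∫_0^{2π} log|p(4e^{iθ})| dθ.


Zeros: 1, 1; r = 4.
Inside |z| < r: 1, 1. Outside (|z| ≥ r): ∅.
p(0) = 1, so log|p(0)| = log(1) = 0.0000.
Apply Jensen: I(r) = log|p(0)| + Σ_k log(r/|z_k|), summed over zeros inside |z| < r.
  log(r/|z_k|) for z_k = 1: log(4/1) = 1.3863
  log(r/|z_k|) for z_k = 1: log(4/1) = 1.3863
Sum over inside zeros: 2.7726.
I(r) = log|p(0)| + (inside sum) = 0.0000 + 2.7726 = 2.7726.
Closed form (all zeros inside, monic): I(r) = n·log(r) = 2·log(4) = 2.7726. ✓

I(r) ≈ 2.7726.


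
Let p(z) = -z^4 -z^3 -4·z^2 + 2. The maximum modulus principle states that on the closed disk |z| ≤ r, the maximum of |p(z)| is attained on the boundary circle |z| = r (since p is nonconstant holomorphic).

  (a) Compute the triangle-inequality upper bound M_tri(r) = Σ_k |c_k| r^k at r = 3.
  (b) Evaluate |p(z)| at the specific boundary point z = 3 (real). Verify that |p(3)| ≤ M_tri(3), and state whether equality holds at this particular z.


Coefficients: c_0 = 2, c_1 = 0, c_2 = -4, c_3 = -1, c_4 = -1. Radius r = 3.
Part (a). Triangle bound: M_tri(r) = Σ_k |c_k| r^k
  = |2|·3^0 + |0|·3^1 + |-4|·3^2 + |-1|·3^3 + |-1|·3^4
  = 2 + 0 + 36 + 27 + 81 = 146.
This bounds M(r) := max_{|z|=r} |p(z)| from above; equality holds iff all terms c_k z^k can be made to align in phase at a single z on |z|=r.
Part (b). At z = 3 (real, on the circle |z| = r):
  p(3) = (2)·3^0 + (0)·3^1 + (-4)·3^2 + (-1)·3^3 + (-1)·3^4 = -142.
  |p(3)| = 142.
Check: |p(3)| = 142 ≤ 146 = M_tri(3). ✓ Equality does not hold at z = 3 (the coefficients have mixed signs, so the terms do not all align in phase there).

M_tri(3) = 146; |p(3)| = 142; equality at z=3: no.


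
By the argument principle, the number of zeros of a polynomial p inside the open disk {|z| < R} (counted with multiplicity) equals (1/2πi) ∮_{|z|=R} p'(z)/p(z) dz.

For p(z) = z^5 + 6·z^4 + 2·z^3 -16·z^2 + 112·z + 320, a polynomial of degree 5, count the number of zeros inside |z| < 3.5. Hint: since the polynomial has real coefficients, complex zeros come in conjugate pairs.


The zeros of p are: (-3 + 1i), (-3 - 1i), -4, (2 + 2i), (2 - 2i).
Their magnitudes are: 3.162, 3.162, 4, 2.828, 2.828.
Zeros with |z| < R = 3.5: (-3 + 1i), (-3 - 1i), (2 + 2i), (2 - 2i).
Count = 4.
By the argument principle, (1/2πi) ∮_{|z|=R} p'(z)/p(z) dz equals exactly this count.

Number of zeros inside |z| < 3.5: 4.


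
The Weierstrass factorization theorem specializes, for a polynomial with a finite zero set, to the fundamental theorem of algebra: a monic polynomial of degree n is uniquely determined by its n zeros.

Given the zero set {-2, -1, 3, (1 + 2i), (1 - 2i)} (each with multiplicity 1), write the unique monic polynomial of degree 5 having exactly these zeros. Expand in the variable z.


The polynomial is p(z) = ∏_{α ∈ S} (z − α), where S = {-2, -1, 3, (1 + 2i), (1 - 2i)}.
Expanding the product yields: p(z) = z^5 -2·z^4 -2·z^3 + 8·z^2 -23·z -30.
Note conjugate pairs combine to real quadratics: (z − (1+2i))(z − (1−2i)) = z² − 2z + 5.
The resulting polynomial has degree 5 and real coefficients as required.

p(z) = z^5 -2·z^4 -2·z^3 + 8·z^2 -23·z -30.


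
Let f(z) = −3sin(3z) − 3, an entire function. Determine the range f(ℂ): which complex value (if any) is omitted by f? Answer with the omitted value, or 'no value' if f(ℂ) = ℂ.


Little Picard bounds the complement of f(ℂ) to at most one point.
sin is entire and surjective onto ℂ: for every w ∈ ℂ, sin(ζ) = w has a solution ζ ∈ ℂ (e.g., via the complex inverse arcsin). With ζ = 3z this gives z = ζ/(3). Then -3·sin(3z) takes every value in -3·ℂ = ℂ, and adding -3 is a bijection of ℂ. So f is surjective and omits no value. (Note: only on the real line is sin bounded by [−1, 1].)

Omitted value: no value.


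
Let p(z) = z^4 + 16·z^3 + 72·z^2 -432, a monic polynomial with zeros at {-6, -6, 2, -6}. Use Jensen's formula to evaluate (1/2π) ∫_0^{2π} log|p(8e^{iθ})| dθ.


Zeros: -6, -6, -6, 2; r = 8.
Inside |z| < r: -6, -6, -6, 2. Outside (|z| ≥ r): ∅.
p(0) = -432, so log|p(0)| = log(432) = 6.0684.
Apply Jensen: I(r) = log|p(0)| + Σ_k log(r/|z_k|), summed over zeros inside |z| < r.
  log(r/|z_k|) for z_k = -6: log(8/6) = 0.2877
  log(r/|z_k|) for z_k = -6: log(8/6) = 0.2877
  log(r/|z_k|) for z_k = 2: log(8/2) = 1.3863
  log(r/|z_k|) for z_k = -6: log(8/6) = 0.2877
Sum over inside zeros: 2.2493.
I(r) = log|p(0)| + (inside sum) = 6.0684 + 2.2493 = 8.3178.
Closed form (all zeros inside, monic): I(r) = n·log(r) = 4·log(8) = 8.3178. ✓

I(r) ≈ 8.3178.


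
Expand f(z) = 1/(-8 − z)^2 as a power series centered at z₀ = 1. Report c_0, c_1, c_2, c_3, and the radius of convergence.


Let w = z − z₀, so z = z₀ + w.
Then -8 − z = -8 − (z₀ + w) = (-8 − z₀) − w = -9 − w.
f(z) = 1/(-9 − w)^2 = (1/(-9)^2) · (1 − w/(-9))^{−2}.
By the binomial series (1−u)^{−2} = Σ_{n≥0} C(n+1, 1) u^n for |u|<1, with u = w/(-9):
  c_n = C(n+1, 1) / (-9)^(n+2).
  c_0 = 1/(-9)^2 = 1/81.
  c_1 = 2/(-9)^3 = -2/729.
  c_2 = 3/(-9)^4 = 1/2187.
  c_3 = 4/(-9)^5 = -4/59049.
The series is valid for |w/d| < 1, i.e. |z − z₀| < |d|.
Radius of convergence: R = |-8 − z₀| = |-9| = 9 (distance from z₀ to the singularity z = -8).

c_0 = 1/81, c_1 = -2/729, c_2 = 1/2187, c_3 = -4/59049; R = 9.


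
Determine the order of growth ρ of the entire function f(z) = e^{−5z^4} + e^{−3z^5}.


Each summand is entire of order 4 and 5 respectively (as in the single-exponential case). The order of a sum is at most the max of the orders, so ρ ≤ 5. For the lower bound: on |z|=r choose arg z so that -3z^5 is real positive; then |e^{-3z^5}| = e^{3r^5} while |e^{-5z^4}| ≤ e^{5r^4} = o(e^{3r^5}). So |f| ≥ e^{3r^5}(1 − o(1)) and ρ ≥ 5. Hence ρ = max(4, 5) = 5.
Therefore ρ = 5.

Order ρ = 5.


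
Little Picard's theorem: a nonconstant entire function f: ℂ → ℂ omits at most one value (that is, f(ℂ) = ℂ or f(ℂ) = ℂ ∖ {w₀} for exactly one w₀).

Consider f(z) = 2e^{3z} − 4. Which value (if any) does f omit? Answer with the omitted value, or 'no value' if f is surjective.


Little Picard bounds the complement of f(ℂ) to at most one point.
e^{3z} is never zero on ℂ, so 2·e^{3z} takes every value in ℂ ∖ {0}. Adding -4 shifts the range to ℂ ∖ {-4}. Thus f omits exactly the value -4.

Omitted value: -4.


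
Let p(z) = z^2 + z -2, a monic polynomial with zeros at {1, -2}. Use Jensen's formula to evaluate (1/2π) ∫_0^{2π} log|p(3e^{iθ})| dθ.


Zeros: -2, 1; r = 3.
Inside |z| < r: -2, 1. Outside (|z| ≥ r): ∅.
p(0) = -2, so log|p(0)| = log(2) = 0.6931.
Apply Jensen: I(r) = log|p(0)| + Σ_k log(r/|z_k|), summed over zeros inside |z| < r.
  log(r/|z_k|) for z_k = 1: log(3/1) = 1.0986
  log(r/|z_k|) for z_k = -2: log(3/2) = 0.4055
Sum over inside zeros: 1.5041.
I(r) = log|p(0)| + (inside sum) = 0.6931 + 1.5041 = 2.1972.
Closed form (all zeros inside, monic): I(r) = n·log(r) = 2·log(3) = 2.1972. ✓

I(r) ≈ 2.1972.


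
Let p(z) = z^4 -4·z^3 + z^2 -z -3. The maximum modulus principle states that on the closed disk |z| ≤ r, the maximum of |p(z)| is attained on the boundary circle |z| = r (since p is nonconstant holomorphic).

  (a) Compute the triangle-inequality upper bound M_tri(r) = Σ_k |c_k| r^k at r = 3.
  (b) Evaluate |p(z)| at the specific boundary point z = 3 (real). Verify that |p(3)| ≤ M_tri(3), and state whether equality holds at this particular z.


Coefficients: c_0 = -3, c_1 = -1, c_2 = 1, c_3 = -4, c_4 = 1. Radius r = 3.
Part (a). Triangle bound: M_tri(r) = Σ_k |c_k| r^k
  = |-3|·3^0 + |-1|·3^1 + |1|·3^2 + |-4|·3^3 + |1|·3^4
  = 3 + 3 + 9 + 108 + 81 = 204.
This bounds M(r) := max_{|z|=r} |p(z)| from above; equality holds iff all terms c_k z^k can be made to align in phase at a single z on |z|=r.
Part (b). At z = 3 (real, on the circle |z| = r):
  p(3) = (-3)·3^0 + (-1)·3^1 + (1)·3^2 + (-4)·3^3 + (1)·3^4 = -24.
  |p(3)| = 24.
Check: |p(3)| = 24 ≤ 204 = M_tri(3). ✓ Equality does not hold at z = 3 (the coefficients have mixed signs, so the terms do not all align in phase there).

M_tri(3) = 204; |p(3)| = 24; equality at z=3: no.


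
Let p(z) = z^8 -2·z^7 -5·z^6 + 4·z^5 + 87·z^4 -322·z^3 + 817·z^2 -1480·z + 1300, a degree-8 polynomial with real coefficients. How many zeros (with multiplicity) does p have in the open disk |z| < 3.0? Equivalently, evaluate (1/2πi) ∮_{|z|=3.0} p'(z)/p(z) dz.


The zeros of p are: (-3 + 2i), (-3 - 2i), (2 + 1i), (2 - 1i), (2 + 1i), (2 - 1i), (0 + 2i), (0 - 2i).
Their magnitudes are: 3.606, 3.606, 2.236, 2.236, 2.236, 2.236, 2, 2.
Zeros with |z| < R = 3.0: (2 + 1i), (2 - 1i), (2 + 1i), (2 - 1i), (0 + 2i), (0 - 2i).
Count = 6.
By the argument principle, (1/2πi) ∮_{|z|=R} p'(z)/p(z) dz equals exactly this count.

Number of zeros inside |z| < 3.0: 6.


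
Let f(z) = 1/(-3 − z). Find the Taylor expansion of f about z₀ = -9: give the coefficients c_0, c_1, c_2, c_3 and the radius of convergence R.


Let w = z − z₀, so z = z₀ + w.
Then -3 − z = -3 − (z₀ + w) = (-3 − z₀) − w = 6 − w.
f(z) = 1/(6 − w) = (1/(6)) · 1/(1 − w/(6)) = Σ_{n≥0} w^n / (6)^(n+1).
So c_n = 1/(6)^(n+1):
  c_0 = 1/(6)^1 = 1/6.
  c_1 = 1/(6)^2 = 1/36.
  c_2 = 1/(6)^3 = 1/216.
  c_3 = 1/(6)^4 = 1/1296.
The series is valid for |w/d| < 1, i.e. |z − z₀| < |d|.
Radius of convergence: R = |-3 − z₀| = |6| = 6 (distance from z₀ to the singularity z = -3).

c_0 = 1/6, c_1 = 1/36, c_2 = 1/216, c_3 = 1/1296; R = 6.


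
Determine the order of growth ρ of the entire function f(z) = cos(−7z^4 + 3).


Write cos(w) = (e^{iw} ± e^{−iw})/(2 or 2i), so |cos(w)| ≤ e^{|w|}. With w = −7z^4 + 3, |w| ≤ 7r^4 + 3 on |z|=r, giving M(r) ≤ e^{7r^4 + 3} and ρ ≤ 4. For the lower bound, choose z on |z|=r with -7z^4 purely imaginary of modulus 7r^4; then |cos(−7z^4 + 3)| grows like e^{7r^4}/2, so ρ ≥ 4. Hence ρ = 4.
Therefore ρ = 4.

Order ρ = 4.


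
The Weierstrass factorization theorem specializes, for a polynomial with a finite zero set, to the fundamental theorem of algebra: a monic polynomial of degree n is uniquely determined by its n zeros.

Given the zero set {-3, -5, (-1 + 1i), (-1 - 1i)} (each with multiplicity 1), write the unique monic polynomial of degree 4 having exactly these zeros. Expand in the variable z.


The polynomial is p(z) = ∏_{α ∈ S} (z − α), where S = {-3, -5, (-1 + 1i), (-1 - 1i)}.
Expanding the product yields: p(z) = z^4 + 10·z^3 + 33·z^2 + 46·z + 30.
Note conjugate pairs combine to real quadratics: (z − (-1+1i))(z − (-1−1i)) = z² + 2z + 2.
The resulting polynomial has degree 4 and real coefficients as required.

p(z) = z^4 + 10·z^3 + 33·z^2 + 46·z + 30.


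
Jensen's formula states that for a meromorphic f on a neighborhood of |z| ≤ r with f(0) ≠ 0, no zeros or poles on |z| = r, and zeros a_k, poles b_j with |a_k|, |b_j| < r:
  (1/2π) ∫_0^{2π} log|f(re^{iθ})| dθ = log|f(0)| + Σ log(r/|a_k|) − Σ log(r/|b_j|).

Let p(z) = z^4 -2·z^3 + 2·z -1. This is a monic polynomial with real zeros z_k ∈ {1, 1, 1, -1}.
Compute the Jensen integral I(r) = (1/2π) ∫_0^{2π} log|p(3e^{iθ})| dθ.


Zeros: -1, 1, 1, 1; r = 3.
Inside |z| < r: -1, 1, 1, 1. Outside (|z| ≥ r): ∅.
p(0) = -1, so log|p(0)| = log(1) = 0.0000.
Apply Jensen: I(r) = log|p(0)| + Σ_k log(r/|z_k|), summed over zeros inside |z| < r.
  log(r/|z_k|) for z_k = 1: log(3/1) = 1.0986
  log(r/|z_k|) for z_k = 1: log(3/1) = 1.0986
  log(r/|z_k|) for z_k = 1: log(3/1) = 1.0986
  log(r/|z_k|) for z_k = -1: log(3/1) = 1.0986
Sum over inside zeros: 4.3944.
I(r) = log|p(0)| + (inside sum) = 0.0000 + 4.3944 = 4.3944.
Closed form (all zeros inside, monic): I(r) = n·log(r) = 4·log(3) = 4.3944. ✓

I(r) ≈ 4.3944.


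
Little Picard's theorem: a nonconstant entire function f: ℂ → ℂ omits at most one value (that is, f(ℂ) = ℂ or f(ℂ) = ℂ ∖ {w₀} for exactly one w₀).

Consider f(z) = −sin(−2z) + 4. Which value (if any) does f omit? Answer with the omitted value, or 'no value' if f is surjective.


Little Picard bounds the complement of f(ℂ) to at most one point.
sin is entire and surjective onto ℂ: for every w ∈ ℂ, sin(ζ) = w has a solution ζ ∈ ℂ (e.g., via the complex inverse arcsin). With ζ = −2z this gives z = ζ/(-2). Then -1·sin(−2z) takes every value in -1·ℂ = ℂ, and adding 4 is a bijection of ℂ. So f is surjective and omits no value. (Note: only on the real line is sin bounded by [−1, 1].)

Omitted value: no value.


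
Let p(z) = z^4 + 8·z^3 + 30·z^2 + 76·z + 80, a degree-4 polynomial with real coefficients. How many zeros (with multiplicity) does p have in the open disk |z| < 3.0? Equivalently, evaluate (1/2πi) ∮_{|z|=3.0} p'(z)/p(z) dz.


The zeros of p are: (-1 + 3i), (-1 - 3i), -2, -4.
Their magnitudes are: 3.162, 3.162, 2, 4.
Zeros with |z| < R = 3.0: -2.
Count = 1.
By the argument principle, (1/2πi) ∮_{|z|=R} p'(z)/p(z) dz equals exactly this count.

Number of zeros inside |z| < 3.0: 1.


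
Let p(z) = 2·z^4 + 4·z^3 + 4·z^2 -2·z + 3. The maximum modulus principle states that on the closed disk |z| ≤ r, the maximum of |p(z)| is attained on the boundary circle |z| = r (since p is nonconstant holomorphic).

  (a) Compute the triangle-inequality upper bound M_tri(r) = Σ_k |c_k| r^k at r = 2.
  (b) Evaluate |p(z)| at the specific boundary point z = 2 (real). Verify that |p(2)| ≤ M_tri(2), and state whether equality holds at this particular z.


Coefficients: c_0 = 3, c_1 = -2, c_2 = 4, c_3 = 4, c_4 = 2. Radius r = 2.
Part (a). Triangle bound: M_tri(r) = Σ_k |c_k| r^k
  = |3|·2^0 + |-2|·2^1 + |4|·2^2 + |4|·2^3 + |2|·2^4
  = 3 + 4 + 16 + 32 + 32 = 87.
This bounds M(r) := max_{|z|=r} |p(z)| from above; equality holds iff all terms c_k z^k can be made to align in phase at a single z on |z|=r.
Part (b). At z = 2 (real, on the circle |z| = r):
  p(2) = (3)·2^0 + (-2)·2^1 + (4)·2^2 + (4)·2^3 + (2)·2^4 = 79.
  |p(2)| = 79.
Check: |p(2)| = 79 ≤ 87 = M_tri(2). ✓ Equality does not hold at z = 2 (the coefficients have mixed signs, so the terms do not all align in phase there).

M_tri(2) = 87; |p(2)| = 79; equality at z=2: no.
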